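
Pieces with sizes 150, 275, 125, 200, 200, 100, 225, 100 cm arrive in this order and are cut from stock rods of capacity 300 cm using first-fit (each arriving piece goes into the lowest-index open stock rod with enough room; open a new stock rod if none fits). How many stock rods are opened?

5

  150 → stock rod 1 (new)  [load 150/300]
  275 → stock rod 2 (new)  [load 275/300]
  125 → stock rod 1  [load 275/300]
  200 → stock rod 3 (new)  [load 200/300]
  200 → stock rod 4 (new)  [load 200/300]
  100 → stock rod 3  [load 300/300]
  225 → stock rod 5 (new)  [load 225/300]
  100 → stock rod 4  [load 300/300]
5 stock rods opened.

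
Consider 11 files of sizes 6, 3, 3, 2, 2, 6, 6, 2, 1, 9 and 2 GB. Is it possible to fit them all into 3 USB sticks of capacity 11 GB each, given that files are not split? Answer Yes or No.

No

Total = 42 GB; ⌈42/11⌉ = 4.
At least 4 USB sticks are required, but only 3 are allowed.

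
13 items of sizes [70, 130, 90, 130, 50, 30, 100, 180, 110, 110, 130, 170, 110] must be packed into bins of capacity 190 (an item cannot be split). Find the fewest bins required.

Total = 180 + 170 + 130 + 130 + 130 + 110 + 110 + 110 + 100 + 90 + 70 + 50 + 30 = 1410.
Lower bound: ⌈1410/190⌉ = 8 bins.
Also, 9 items each exceed 95, and no two of those can share a bin, so at least 9 bins are needed.
A packing using 9 bins:
  bin 1: 180 = 180
  bin 2: 170 = 170
  bin 3: 130 + 50 = 180
  bin 4: 130 + 30 = 160
  bin 5: 130 = 130
  bin 6: 110 + 70 = 180
  bin 7: 110 = 110
  bin 8: 110 = 110
  bin 9: 100 + 90 = 190
This matches the lower bound, so 9 is optimal.

9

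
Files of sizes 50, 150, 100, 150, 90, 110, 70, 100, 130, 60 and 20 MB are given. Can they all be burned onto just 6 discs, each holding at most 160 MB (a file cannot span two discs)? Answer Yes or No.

Total = 1030 MB; ⌈1030/160⌉ = 7.
At least 7 discs are required, but only 6 are allowed.

No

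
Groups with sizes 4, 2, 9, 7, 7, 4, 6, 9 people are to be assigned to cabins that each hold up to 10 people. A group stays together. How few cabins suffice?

Total = 9 + 9 + 7 + 7 + 6 + 4 + 4 + 2 = 48 people.
Lower bound: ⌈48/10⌉ = 5 cabins.
A packing using 6 cabins:
  cabin 1: 9 = 9
  cabin 2: 9 = 9
  cabin 3: 7 + 2 = 9
  cabin 4: 7 = 7
  cabin 5: 6 + 4 = 10
  cabin 6: 4 = 4
No arrangement into 5 cabins stays within capacity, so 6 is optimal.

6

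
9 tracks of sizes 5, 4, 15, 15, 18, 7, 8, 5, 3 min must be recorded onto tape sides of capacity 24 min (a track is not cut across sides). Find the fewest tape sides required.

Total = 18 + 15 + 15 + 8 + 7 + 5 + 5 + 4 + 3 = 80 min.
Lower bound: ⌈80/24⌉ = 4 tape sides.
A packing using 4 tape sides:
  side 1: 18 + 5 = 23
  side 2: 15 + 8 = 23
  side 3: 15 + 7 = 22
  side 4: 5 + 4 + 3 = 12
This matches the lower bound, so 4 is optimal.

4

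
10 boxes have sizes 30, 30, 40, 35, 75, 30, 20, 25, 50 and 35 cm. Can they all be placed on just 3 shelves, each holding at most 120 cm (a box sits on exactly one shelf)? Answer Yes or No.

No

Total = 370 cm; ⌈370/120⌉ = 4.
At least 4 shelves are required, but only 3 are allowed.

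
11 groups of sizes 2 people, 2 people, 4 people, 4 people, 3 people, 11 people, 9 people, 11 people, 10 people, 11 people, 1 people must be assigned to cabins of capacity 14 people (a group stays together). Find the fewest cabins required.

Total = 11 + 11 + 11 + 10 + 9 + 4 + 4 + 3 + 2 + 2 + 1 = 68 people.
Lower bound: ⌈68/14⌉ = 5 cabins.
A packing using 5 cabins:
  cabin 1: 11 + 3 = 14
  cabin 2: 11 + 2 + 1 = 14
  cabin 3: 11 + 2 = 13
  cabin 4: 10 + 4 = 14
  cabin 5: 9 + 4 = 13
This matches the lower bound, so 5 is optimal.

5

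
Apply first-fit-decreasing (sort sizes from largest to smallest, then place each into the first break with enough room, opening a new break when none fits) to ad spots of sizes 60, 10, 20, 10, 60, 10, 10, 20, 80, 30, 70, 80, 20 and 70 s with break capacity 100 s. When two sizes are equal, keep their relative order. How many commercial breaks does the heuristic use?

Sorted descending: 80, 80, 70, 70, 60, 60, 30, 20, 20, 20, 10, 10, 10, 10.
  80 → break 1 (new)  [load 80/100]
  80 → break 2 (new)  [load 80/100]
  70 → break 3 (new)  [load 70/100]
  70 → break 4 (new)  [load 70/100]
  60 → break 5 (new)  [load 60/100]
  60 → break 6 (new)  [load 60/100]
  30 → break 3  [load 100/100]
  20 → break 1  [load 100/100]
  20 → break 2  [load 100/100]
  20 → break 4  [load 90/100]
  10 → break 4  [load 100/100]
  10 → break 5  [load 70/100]
  10 → break 5  [load 80/100]
  10 → break 5  [load 90/100]
6 commercial breaks opened.

6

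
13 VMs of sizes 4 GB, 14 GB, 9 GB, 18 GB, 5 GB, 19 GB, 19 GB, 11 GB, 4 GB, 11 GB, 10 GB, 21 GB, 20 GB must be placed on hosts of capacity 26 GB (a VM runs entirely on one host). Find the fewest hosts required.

8

Total = 21 + 20 + 19 + 19 + 18 + 14 + 11 + 11 + 10 + 9 + 5 + 4 + 4 = 165 GB.
Lower bound: ⌈165/26⌉ = 7 hosts.
A packing using 8 hosts:
  host 1: 21 + 5 = 26
  host 2: 20 + 4 = 24
  host 3: 19 + 4 = 23
  host 4: 19 = 19
  host 5: 18 = 18
  host 6: 14 + 11 = 25
  host 7: 11 + 10 = 21
  host 8: 9 = 9
No arrangement into 7 hosts stays within capacity, so 8 is optimal.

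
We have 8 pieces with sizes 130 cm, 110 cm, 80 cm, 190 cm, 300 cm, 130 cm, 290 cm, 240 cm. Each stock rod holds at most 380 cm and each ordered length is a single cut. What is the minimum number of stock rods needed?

5

Total = 300 + 290 + 240 + 190 + 130 + 130 + 110 + 80 = 1470 cm.
Lower bound: ⌈1470/380⌉ = 4 stock rods.
A packing using 5 stock rods:
  stock rod 1: 300 + 80 = 380
  stock rod 2: 290 = 290
  stock rod 3: 240 + 130 = 370
  stock rod 4: 190 + 130 = 320
  stock rod 5: 110 = 110
No arrangement into 4 stock rods stays within capacity, so 5 is optimal.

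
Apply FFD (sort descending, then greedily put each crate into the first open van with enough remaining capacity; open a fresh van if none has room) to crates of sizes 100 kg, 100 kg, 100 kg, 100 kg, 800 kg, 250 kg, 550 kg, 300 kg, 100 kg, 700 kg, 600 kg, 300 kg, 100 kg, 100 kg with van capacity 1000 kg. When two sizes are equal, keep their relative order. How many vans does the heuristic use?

Sorted descending: 800, 700, 600, 550, 300, 300, 250, 100, 100, 100, 100, 100, 100, 100.
  800 → van 1 (new)  [load 800/1000]
  700 → van 2 (new)  [load 700/1000]
  600 → van 3 (new)  [load 600/1000]
  550 → van 4 (new)  [load 550/1000]
  300 → van 2  [load 1000/1000]
  300 → van 3  [load 900/1000]
  250 → van 4  [load 800/1000]
  100 → van 1  [load 900/1000]
  100 → van 1  [load 1000/1000]
  100 → van 3  [load 1000/1000]
  100 → van 4  [load 900/1000]
  100 → van 4  [load 1000/1000]
  100 → van 5 (new)  [load 100/1000]
  100 → van 5  [load 200/1000]
5 vans opened.

5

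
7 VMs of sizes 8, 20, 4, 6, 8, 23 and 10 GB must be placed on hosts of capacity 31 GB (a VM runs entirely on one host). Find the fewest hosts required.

Total = 23 + 20 + 10 + 8 + 8 + 6 + 4 = 79 GB.
Lower bound: ⌈79/31⌉ = 3 hosts.
A packing using 3 hosts:
  host 1: 23 + 8 = 31
  host 2: 20 + 10 = 30
  host 3: 8 + 6 + 4 = 18
This matches the lower bound, so 3 is optimal.

3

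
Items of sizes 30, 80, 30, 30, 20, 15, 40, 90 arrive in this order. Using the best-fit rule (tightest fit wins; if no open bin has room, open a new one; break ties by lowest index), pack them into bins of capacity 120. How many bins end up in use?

4

  30 → bin 1 (new)  [load 30/120]
  80 → bin 1  [load 110/120]
  30 → bin 2 (new)  [load 30/120]
  30 → bin 2  [load 60/120]
  20 → bin 2  [load 80/120]
  15 → bin 2  [load 95/120]
  40 → bin 3 (new)  [load 40/120]
  90 → bin 4 (new)  [load 90/120]
4 bins opened.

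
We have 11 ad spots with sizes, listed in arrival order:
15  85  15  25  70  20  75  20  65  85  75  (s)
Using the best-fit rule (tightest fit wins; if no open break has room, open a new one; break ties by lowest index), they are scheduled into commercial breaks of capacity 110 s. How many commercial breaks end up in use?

6

  15 → break 1 (new)  [load 15/110]
  85 → break 1  [load 100/110]
  15 → break 2 (new)  [load 15/110]
  25 → break 2  [load 40/110]
  70 → break 2  [load 110/110]
  20 → break 3 (new)  [load 20/110]
  75 → break 3  [load 95/110]
  20 → break 4 (new)  [load 20/110]
  65 → break 4  [load 85/110]
  85 → break 5 (new)  [load 85/110]
  75 → break 6 (new)  [load 75/110]
6 commercial breaks opened.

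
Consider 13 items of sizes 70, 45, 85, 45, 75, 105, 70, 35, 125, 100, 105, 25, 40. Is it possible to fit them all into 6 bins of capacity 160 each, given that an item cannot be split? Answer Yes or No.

Total = 925; ⌈925/160⌉ = 6.
The bound of 6 does not rule out 6, but exhaustive search shows no assignment into 6 bins of capacity 160 exists — the minimum is 7.

No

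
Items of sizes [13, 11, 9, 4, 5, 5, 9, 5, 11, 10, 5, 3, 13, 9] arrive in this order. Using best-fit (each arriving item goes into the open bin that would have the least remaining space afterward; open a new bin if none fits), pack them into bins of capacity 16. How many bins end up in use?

  13 → bin 1 (new)  [load 13/16]
  11 → bin 2 (new)  [load 11/16]
  9 → bin 3 (new)  [load 9/16]
  4 → bin 2  [load 15/16]
  5 → bin 3  [load 14/16]
  5 → bin 4 (new)  [load 5/16]
  9 → bin 4  [load 14/16]
  5 → bin 5 (new)  [load 5/16]
  11 → bin 5  [load 16/16]
  10 → bin 6 (new)  [load 10/16]
  5 → bin 6  [load 15/16]
  3 → bin 1  [load 16/16]
  13 → bin 7 (new)  [load 13/16]
  9 → bin 8 (new)  [load 9/16]
8 bins opened.

8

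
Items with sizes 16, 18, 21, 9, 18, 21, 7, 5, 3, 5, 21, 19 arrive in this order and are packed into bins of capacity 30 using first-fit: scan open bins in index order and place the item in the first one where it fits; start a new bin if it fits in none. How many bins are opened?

  16 → bin 1 (new)  [load 16/30]
  18 → bin 2 (new)  [load 18/30]
  21 → bin 3 (new)  [load 21/30]
  9 → bin 1  [load 25/30]
  18 → bin 4 (new)  [load 18/30]
  21 → bin 5 (new)  [load 21/30]
  7 → bin 2  [load 25/30]
  5 → bin 1  [load 30/30]
  3 → bin 2  [load 28/30]
  5 → bin 3  [load 26/30]
  21 → bin 6 (new)  [load 21/30]
  19 → bin 7 (new)  [load 19/30]
7 bins opened.

7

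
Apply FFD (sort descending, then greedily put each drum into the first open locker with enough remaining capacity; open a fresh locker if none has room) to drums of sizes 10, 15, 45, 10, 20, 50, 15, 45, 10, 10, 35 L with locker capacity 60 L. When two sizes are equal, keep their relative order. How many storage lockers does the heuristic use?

5

Sorted descending: 50, 45, 45, 35, 20, 15, 15, 10, 10, 10, 10.
  50 → locker 1 (new)  [load 50/60]
  45 → locker 2 (new)  [load 45/60]
  45 → locker 3 (new)  [load 45/60]
  35 → locker 4 (new)  [load 35/60]
  20 → locker 4  [load 55/60]
  15 → locker 2  [load 60/60]
  15 → locker 3  [load 60/60]
  10 → locker 1  [load 60/60]
  10 → locker 5 (new)  [load 10/60]
  10 → locker 5  [load 20/60]
  10 → locker 5  [load 30/60]
5 storage lockers opened.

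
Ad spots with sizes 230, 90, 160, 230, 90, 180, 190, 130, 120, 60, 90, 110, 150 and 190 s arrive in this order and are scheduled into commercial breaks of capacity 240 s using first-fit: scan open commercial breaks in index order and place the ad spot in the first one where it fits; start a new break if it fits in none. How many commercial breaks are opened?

  230 → break 1 (new)  [load 230/240]
  90 → break 2 (new)  [load 90/240]
  160 → break 3 (new)  [load 160/240]
  230 → break 4 (new)  [load 230/240]
  90 → break 2  [load 180/240]
  180 → break 5 (new)  [load 180/240]
  190 → break 6 (new)  [load 190/240]
  130 → break 7 (new)  [load 130/240]
  120 → break 8 (new)  [load 120/240]
  60 → break 2  [load 240/240]
  90 → break 7  [load 220/240]
  110 → break 8  [load 230/240]
  150 → break 9 (new)  [load 150/240]
  190 → break 10 (new)  [load 190/240]
10 commercial breaks opened.

10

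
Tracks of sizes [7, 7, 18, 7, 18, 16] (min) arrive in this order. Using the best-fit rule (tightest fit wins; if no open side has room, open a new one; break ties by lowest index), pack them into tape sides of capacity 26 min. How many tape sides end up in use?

4

  7 → side 1 (new)  [load 7/26]
  7 → side 1  [load 14/26]
  18 → side 2 (new)  [load 18/26]
  7 → side 2  [load 25/26]
  18 → side 3 (new)  [load 18/26]
  16 → side 4 (new)  [load 16/26]
4 tape sides opened.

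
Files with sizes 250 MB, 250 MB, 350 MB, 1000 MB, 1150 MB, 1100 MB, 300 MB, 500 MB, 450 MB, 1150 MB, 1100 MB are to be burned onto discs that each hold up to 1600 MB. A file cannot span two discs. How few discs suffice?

Total = 1150 + 1150 + 1100 + 1100 + 1000 + 500 + 450 + 350 + 300 + 250 + 250 = 7600 MB.
Lower bound: ⌈7600/1600⌉ = 5 discs.
A packing using 5 discs:
  disc 1: 1150 + 450 = 1600
  disc 2: 1150 + 350 = 1500
  disc 3: 1100 + 500 = 1600
  disc 4: 1100 + 300 = 1400
  disc 5: 1000 + 250 + 250 = 1500
This matches the lower bound, so 5 is optimal.

5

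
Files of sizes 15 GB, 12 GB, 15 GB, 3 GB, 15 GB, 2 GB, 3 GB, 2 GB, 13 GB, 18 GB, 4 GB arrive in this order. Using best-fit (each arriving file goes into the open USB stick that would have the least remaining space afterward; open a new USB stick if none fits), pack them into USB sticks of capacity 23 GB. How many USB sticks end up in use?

6

  15 → USB stick 1 (new)  [load 15/23]
  12 → USB stick 2 (new)  [load 12/23]
  15 → USB stick 3 (new)  [load 15/23]
  3 → USB stick 1  [load 18/23]
  15 → USB stick 4 (new)  [load 15/23]
  2 → USB stick 1  [load 20/23]
  3 → USB stick 1  [load 23/23]
  2 → USB stick 3  [load 17/23]
  13 → USB stick 5 (new)  [load 13/23]
  18 → USB stick 6 (new)  [load 18/23]
  4 → USB stick 6  [load 22/23]
6 USB sticks opened.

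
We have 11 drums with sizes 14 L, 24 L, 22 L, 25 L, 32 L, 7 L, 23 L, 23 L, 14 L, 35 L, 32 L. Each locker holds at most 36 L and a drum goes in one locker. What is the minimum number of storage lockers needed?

Total = 35 + 32 + 32 + 25 + 24 + 23 + 23 + 22 + 14 + 14 + 7 = 251 L.
Lower bound: ⌈251/36⌉ = 7 storage lockers.
Also, 8 drums each exceed 18 L, and no two of those can share a locker, so at least 8 storage lockers are needed.
A packing using 9 storage lockers:
  locker 1: 35 = 35
  locker 2: 32 = 32
  locker 3: 32 = 32
  locker 4: 25 + 7 = 32
  locker 5: 24 = 24
  locker 6: 23 = 23
  locker 7: 23 = 23
  locker 8: 22 + 14 = 36
  locker 9: 14 = 14
No arrangement into 8 storage lockers stays within capacity, so 9 is optimal.

9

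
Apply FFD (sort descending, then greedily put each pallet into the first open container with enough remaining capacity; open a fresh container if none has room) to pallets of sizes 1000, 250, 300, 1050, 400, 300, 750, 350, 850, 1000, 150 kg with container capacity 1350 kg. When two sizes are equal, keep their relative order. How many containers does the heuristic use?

Sorted descending: 1050, 1000, 1000, 850, 750, 400, 350, 300, 300, 250, 150.
  1050 → container 1 (new)  [load 1050/1350]
  1000 → container 2 (new)  [load 1000/1350]
  1000 → container 3 (new)  [load 1000/1350]
  850 → container 4 (new)  [load 850/1350]
  750 → container 5 (new)  [load 750/1350]
  400 → container 4  [load 1250/1350]
  350 → container 2  [load 1350/1350]
  300 → container 1  [load 1350/1350]
  300 → container 3  [load 1300/1350]
  250 → container 5  [load 1000/1350]
  150 → container 5  [load 1150/1350]
5 containers opened.

5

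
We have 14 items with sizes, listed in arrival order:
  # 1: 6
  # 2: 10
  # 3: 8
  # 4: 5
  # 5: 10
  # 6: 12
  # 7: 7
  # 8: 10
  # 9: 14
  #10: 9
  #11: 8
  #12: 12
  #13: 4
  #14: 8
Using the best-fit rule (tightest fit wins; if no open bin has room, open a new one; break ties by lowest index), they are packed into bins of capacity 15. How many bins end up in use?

10

  6 → bin 1 (new)  [load 6/15]
  10 → bin 2 (new)  [load 10/15]
  8 → bin 1  [load 14/15]
  5 → bin 2  [load 15/15]
  10 → bin 3 (new)  [load 10/15]
  12 → bin 4 (new)  [load 12/15]
  7 → bin 5 (new)  [load 7/15]
  10 → bin 6 (new)  [load 10/15]
  14 → bin 7 (new)  [load 14/15]
  9 → bin 8 (new)  [load 9/15]
  8 → bin 5  [load 15/15]
  12 → bin 9 (new)  [load 12/15]
  4 → bin 3  [load 14/15]
  8 → bin 10 (new)  [load 8/15]
10 bins opened.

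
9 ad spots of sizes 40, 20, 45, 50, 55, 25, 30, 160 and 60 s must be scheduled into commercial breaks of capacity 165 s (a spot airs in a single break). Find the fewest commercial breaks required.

Total = 160 + 60 + 55 + 50 + 45 + 40 + 30 + 25 + 20 = 485 s.
Lower bound: ⌈485/165⌉ = 3 commercial breaks.
A packing using 3 commercial breaks:
  break 1: 160 = 160
  break 2: 60 + 55 + 50 = 165
  break 3: 45 + 40 + 30 + 25 + 20 = 160
This matches the lower bound, so 3 is optimal.

3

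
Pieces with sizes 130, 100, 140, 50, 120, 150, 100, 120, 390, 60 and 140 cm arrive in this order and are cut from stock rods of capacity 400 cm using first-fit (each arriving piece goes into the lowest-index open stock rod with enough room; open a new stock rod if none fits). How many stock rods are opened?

  130 → stock rod 1 (new)  [load 130/400]
  100 → stock rod 1  [load 230/400]
  140 → stock rod 1  [load 370/400]
  50 → stock rod 2 (new)  [load 50/400]
  120 → stock rod 2  [load 170/400]
  150 → stock rod 2  [load 320/400]
  100 → stock rod 3 (new)  [load 100/400]
  120 → stock rod 3  [load 220/400]
  390 → stock rod 4 (new)  [load 390/400]
  60 → stock rod 2  [load 380/400]
  140 → stock rod 3  [load 360/400]
4 stock rods opened.

4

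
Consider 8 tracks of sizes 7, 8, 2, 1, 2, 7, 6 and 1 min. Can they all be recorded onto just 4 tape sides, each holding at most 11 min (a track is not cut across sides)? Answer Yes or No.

Yes

A valid assignment using 4 tape sides:
  side 1: 8 + 2 + 1 = 11
  side 2: 7 + 2 + 1 = 10
  side 3: 7 = 7
  side 4: 6 = 6
Every load is within 11 min, so 4 tape sides suffice.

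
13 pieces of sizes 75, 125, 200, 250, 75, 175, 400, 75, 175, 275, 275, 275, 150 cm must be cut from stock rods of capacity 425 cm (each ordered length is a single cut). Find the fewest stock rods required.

Total = 400 + 275 + 275 + 275 + 250 + 200 + 175 + 175 + 150 + 125 + 75 + 75 + 75 = 2525 cm.
Lower bound: ⌈2525/425⌉ = 6 stock rods.
A packing using 7 stock rods:
  stock rod 1: 400 = 400
  stock rod 2: 275 + 150 = 425
  stock rod 3: 275 + 125 = 400
  stock rod 4: 275 + 75 + 75 = 425
  stock rod 5: 250 + 175 = 425
  stock rod 6: 200 + 175 = 375
  stock rod 7: 75 = 75
No arrangement into 6 stock rods stays within capacity, so 7 is optimal.

7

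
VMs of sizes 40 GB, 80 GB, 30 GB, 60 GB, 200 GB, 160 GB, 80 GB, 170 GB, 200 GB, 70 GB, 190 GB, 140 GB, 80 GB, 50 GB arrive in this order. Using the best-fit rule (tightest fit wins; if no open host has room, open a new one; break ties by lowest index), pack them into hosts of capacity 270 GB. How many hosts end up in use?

7

  40 → host 1 (new)  [load 40/270]
  80 → host 1  [load 120/270]
  30 → host 1  [load 150/270]
  60 → host 1  [load 210/270]
  200 → host 2 (new)  [load 200/270]
  160 → host 3 (new)  [load 160/270]
  80 → host 3  [load 240/270]
  170 → host 4 (new)  [load 170/270]
  200 → host 5 (new)  [load 200/270]
  70 → host 2  [load 270/270]
  190 → host 6 (new)  [load 190/270]
  140 → host 7 (new)  [load 140/270]
  80 → host 6  [load 270/270]
  50 → host 1  [load 260/270]
7 hosts opened.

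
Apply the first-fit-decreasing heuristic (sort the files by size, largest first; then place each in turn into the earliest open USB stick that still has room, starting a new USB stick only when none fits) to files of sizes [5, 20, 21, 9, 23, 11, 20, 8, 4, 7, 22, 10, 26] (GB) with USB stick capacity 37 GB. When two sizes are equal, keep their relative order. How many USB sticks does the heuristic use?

6

Sorted descending: 26, 23, 22, 21, 20, 20, 11, 10, 9, 8, 7, 5, 4.
  26 → USB stick 1 (new)  [load 26/37]
  23 → USB stick 2 (new)  [load 23/37]
  22 → USB stick 3 (new)  [load 22/37]
  21 → USB stick 4 (new)  [load 21/37]
  20 → USB stick 5 (new)  [load 20/37]
  20 → USB stick 6 (new)  [load 20/37]
  11 → USB stick 1  [load 37/37]
  10 → USB stick 2  [load 33/37]
  9 → USB stick 3  [load 31/37]
  8 → USB stick 4  [load 29/37]
  7 → USB stick 4  [load 36/37]
  5 → USB stick 3  [load 36/37]
  4 → USB stick 2  [load 37/37]
6 USB sticks opened.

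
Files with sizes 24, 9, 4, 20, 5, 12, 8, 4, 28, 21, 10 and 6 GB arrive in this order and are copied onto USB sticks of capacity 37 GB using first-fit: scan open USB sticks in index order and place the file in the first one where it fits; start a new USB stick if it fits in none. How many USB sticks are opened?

  24 → USB stick 1 (new)  [load 24/37]
  9 → USB stick 1  [load 33/37]
  4 → USB stick 1  [load 37/37]
  20 → USB stick 2 (new)  [load 20/37]
  5 → USB stick 2  [load 25/37]
  12 → USB stick 2  [load 37/37]
  8 → USB stick 3 (new)  [load 8/37]
  4 → USB stick 3  [load 12/37]
  28 → USB stick 4 (new)  [load 28/37]
  21 → USB stick 3  [load 33/37]
  10 → USB stick 5 (new)  [load 10/37]
  6 → USB stick 4  [load 34/37]
5 USB sticks opened.

5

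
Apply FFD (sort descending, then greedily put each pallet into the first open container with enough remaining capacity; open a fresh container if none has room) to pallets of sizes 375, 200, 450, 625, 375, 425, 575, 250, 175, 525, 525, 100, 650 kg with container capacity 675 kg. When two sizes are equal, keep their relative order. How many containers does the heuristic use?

9

Sorted descending: 650, 625, 575, 525, 525, 450, 425, 375, 375, 250, 200, 175, 100.
  650 → container 1 (new)  [load 650/675]
  625 → container 2 (new)  [load 625/675]
  575 → container 3 (new)  [load 575/675]
  525 → container 4 (new)  [load 525/675]
  525 → container 5 (new)  [load 525/675]
  450 → container 6 (new)  [load 450/675]
  425 → container 7 (new)  [load 425/675]
  375 → container 8 (new)  [load 375/675]
  375 → container 9 (new)  [load 375/675]
  250 → container 7  [load 675/675]
  200 → container 6  [load 650/675]
  175 → container 8  [load 550/675]
  100 → container 3  [load 675/675]
9 containers opened.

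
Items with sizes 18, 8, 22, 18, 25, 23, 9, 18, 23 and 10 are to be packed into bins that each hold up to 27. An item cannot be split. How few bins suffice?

8

Total = 25 + 23 + 23 + 22 + 18 + 18 + 18 + 10 + 9 + 8 = 174.
Lower bound: ⌈174/27⌉ = 7 bins.
A packing using 8 bins:
  bin 1: 25 = 25
  bin 2: 23 = 23
  bin 3: 23 = 23
  bin 4: 22 = 22
  bin 5: 18 + 9 = 27
  bin 6: 18 + 8 = 26
  bin 7: 18 = 18
  bin 8: 10 = 10
No arrangement into 7 bins stays within capacity, so 8 is optimal.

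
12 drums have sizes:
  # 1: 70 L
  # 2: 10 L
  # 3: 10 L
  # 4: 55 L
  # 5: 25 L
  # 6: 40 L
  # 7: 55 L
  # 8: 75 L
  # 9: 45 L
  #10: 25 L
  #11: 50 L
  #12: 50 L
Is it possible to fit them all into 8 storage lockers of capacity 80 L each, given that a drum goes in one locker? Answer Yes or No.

Yes

A valid assignment using 8 storage lockers:
  locker 1: 75 = 75
  locker 2: 70 + 10 = 80
  locker 3: 55 + 25 = 80
  locker 4: 55 + 25 = 80
  locker 5: 50 + 10 = 60
  locker 6: 50 = 50
  locker 7: 45 = 45
  locker 8: 40 = 40
Every load is within 80 L, so 8 storage lockers suffice.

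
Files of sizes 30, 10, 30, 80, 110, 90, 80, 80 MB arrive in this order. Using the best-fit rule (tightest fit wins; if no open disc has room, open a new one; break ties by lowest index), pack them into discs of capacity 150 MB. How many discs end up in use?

  30 → disc 1 (new)  [load 30/150]
  10 → disc 1  [load 40/150]
  30 → disc 1  [load 70/150]
  80 → disc 1  [load 150/150]
  110 → disc 2 (new)  [load 110/150]
  90 → disc 3 (new)  [load 90/150]
  80 → disc 4 (new)  [load 80/150]
  80 → disc 5 (new)  [load 80/150]
5 discs opened.

5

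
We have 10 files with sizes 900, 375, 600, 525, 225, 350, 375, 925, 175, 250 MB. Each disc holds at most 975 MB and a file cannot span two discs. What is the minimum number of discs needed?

Total = 925 + 900 + 600 + 525 + 375 + 375 + 350 + 250 + 225 + 175 = 4700 MB.
Lower bound: ⌈4700/975⌉ = 5 discs.
A packing using 5 discs:
  disc 1: 925 = 925
  disc 2: 900 = 900
  disc 3: 600 + 375 = 975
  disc 4: 525 + 250 + 175 = 950
  disc 5: 375 + 350 + 225 = 950
This matches the lower bound, so 5 is optimal.

5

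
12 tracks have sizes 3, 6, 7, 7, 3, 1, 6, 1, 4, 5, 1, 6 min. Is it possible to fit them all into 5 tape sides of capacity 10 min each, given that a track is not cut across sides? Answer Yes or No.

Total = 50 min; ⌈50/10⌉ = 5.
The bound of 5 does not rule out 5, but exhaustive search shows no assignment into 5 tape sides of capacity 10 min exists — the minimum is 6.

No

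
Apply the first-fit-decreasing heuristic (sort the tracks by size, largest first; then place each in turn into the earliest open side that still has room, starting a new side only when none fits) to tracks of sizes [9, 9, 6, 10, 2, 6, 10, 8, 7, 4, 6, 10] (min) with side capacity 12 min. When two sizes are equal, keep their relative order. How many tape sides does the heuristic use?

9

Sorted descending: 10, 10, 10, 9, 9, 8, 7, 6, 6, 6, 4, 2.
  10 → side 1 (new)  [load 10/12]
  10 → side 2 (new)  [load 10/12]
  10 → side 3 (new)  [load 10/12]
  9 → side 4 (new)  [load 9/12]
  9 → side 5 (new)  [load 9/12]
  8 → side 6 (new)  [load 8/12]
  7 → side 7 (new)  [load 7/12]
  6 → side 8 (new)  [load 6/12]
  6 → side 8  [load 12/12]
  6 → side 9 (new)  [load 6/12]
  4 → side 6  [load 12/12]
  2 → side 1  [load 12/12]
9 tape sides opened.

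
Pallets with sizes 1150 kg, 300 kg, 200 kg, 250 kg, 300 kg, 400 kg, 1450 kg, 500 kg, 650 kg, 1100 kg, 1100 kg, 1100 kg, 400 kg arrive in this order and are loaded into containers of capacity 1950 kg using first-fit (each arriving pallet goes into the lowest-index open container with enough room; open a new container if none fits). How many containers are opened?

6

  1150 → container 1 (new)  [load 1150/1950]
  300 → container 1  [load 1450/1950]
  200 → container 1  [load 1650/1950]
  250 → container 1  [load 1900/1950]
  300 → container 2 (new)  [load 300/1950]
  400 → container 2  [load 700/1950]
  1450 → container 3 (new)  [load 1450/1950]
  500 → container 2  [load 1200/1950]
  650 → container 2  [load 1850/1950]
  1100 → container 4 (new)  [load 1100/1950]
  1100 → container 5 (new)  [load 1100/1950]
  1100 → container 6 (new)  [load 1100/1950]
  400 → container 3  [load 1850/1950]
6 containers opened.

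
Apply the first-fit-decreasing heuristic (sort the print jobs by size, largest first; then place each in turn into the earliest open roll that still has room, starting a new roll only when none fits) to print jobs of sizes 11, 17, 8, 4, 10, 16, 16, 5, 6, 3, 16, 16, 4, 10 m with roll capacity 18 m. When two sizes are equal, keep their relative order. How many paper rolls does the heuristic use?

Sorted descending: 17, 16, 16, 16, 16, 11, 10, 10, 8, 6, 5, 4, 4, 3.
  17 → roll 1 (new)  [load 17/18]
  16 → roll 2 (new)  [load 16/18]
  16 → roll 3 (new)  [load 16/18]
  16 → roll 4 (new)  [load 16/18]
  16 → roll 5 (new)  [load 16/18]
  11 → roll 6 (new)  [load 11/18]
  10 → roll 7 (new)  [load 10/18]
  10 → roll 8 (new)  [load 10/18]
  8 → roll 7  [load 18/18]
  6 → roll 6  [load 17/18]
  5 → roll 8  [load 15/18]
  4 → roll 9 (new)  [load 4/18]
  4 → roll 9  [load 8/18]
  3 → roll 8  [load 18/18]
9 paper rolls opened.

9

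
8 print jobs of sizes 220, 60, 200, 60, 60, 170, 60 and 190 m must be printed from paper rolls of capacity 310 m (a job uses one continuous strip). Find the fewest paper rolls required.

4

Total = 220 + 200 + 190 + 170 + 60 + 60 + 60 + 60 = 1020 m.
Lower bound: ⌈1020/310⌉ = 4 paper rolls.
A packing using 4 paper rolls:
  roll 1: 220 + 60 = 280
  roll 2: 200 + 60 = 260
  roll 3: 190 + 60 + 60 = 310
  roll 4: 170 = 170
This matches the lower bound, so 4 is optimal.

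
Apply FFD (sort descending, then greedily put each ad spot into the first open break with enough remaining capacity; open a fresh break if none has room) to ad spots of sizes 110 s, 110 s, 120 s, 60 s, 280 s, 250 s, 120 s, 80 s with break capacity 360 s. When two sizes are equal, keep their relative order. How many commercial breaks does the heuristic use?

4

Sorted descending: 280, 250, 120, 120, 110, 110, 80, 60.
  280 → break 1 (new)  [load 280/360]
  250 → break 2 (new)  [load 250/360]
  120 → break 3 (new)  [load 120/360]
  120 → break 3  [load 240/360]
  110 → break 2  [load 360/360]
  110 → break 3  [load 350/360]
  80 → break 1  [load 360/360]
  60 → break 4 (new)  [load 60/360]
4 commercial breaks opened.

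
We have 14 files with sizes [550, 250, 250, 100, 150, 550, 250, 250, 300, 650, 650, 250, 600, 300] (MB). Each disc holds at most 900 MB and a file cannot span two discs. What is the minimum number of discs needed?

6

Total = 650 + 650 + 600 + 550 + 550 + 300 + 300 + 250 + 250 + 250 + 250 + 250 + 150 + 100 = 5100 MB.
Lower bound: ⌈5100/900⌉ = 6 discs.
A packing using 6 discs:
  disc 1: 650 + 250 = 900
  disc 2: 650 + 250 = 900
  disc 3: 600 + 300 = 900
  disc 4: 550 + 300 = 850
  disc 5: 550 + 250 + 100 = 900
  disc 6: 250 + 250 + 150 = 650
This matches the lower bound, so 6 is optimal.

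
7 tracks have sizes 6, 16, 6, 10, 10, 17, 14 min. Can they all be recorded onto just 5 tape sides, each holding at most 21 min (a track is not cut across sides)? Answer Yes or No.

Yes

A valid assignment using 5 tape sides:
  side 1: 17 = 17
  side 2: 16 = 16
  side 3: 14 + 6 = 20
  side 4: 10 + 10 = 20
  side 5: 6 = 6
Every load is within 21 min, so 5 tape sides suffice.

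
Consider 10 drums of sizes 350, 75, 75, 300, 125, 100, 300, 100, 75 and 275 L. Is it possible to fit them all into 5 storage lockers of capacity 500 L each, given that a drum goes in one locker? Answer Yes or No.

Yes

A valid assignment using 4 storage lockers:
  locker 1: 350 + 125 = 475
  locker 2: 300 + 100 + 100 = 500
  locker 3: 300 + 75 + 75 = 450
  locker 4: 275 + 75 = 350
That uses only 4 ≤ 5, so 5 storage lockers are enough.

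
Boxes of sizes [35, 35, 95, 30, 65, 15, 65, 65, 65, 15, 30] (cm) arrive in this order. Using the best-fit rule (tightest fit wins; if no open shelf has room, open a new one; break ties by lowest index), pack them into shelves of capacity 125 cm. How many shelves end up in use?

  35 → shelf 1 (new)  [load 35/125]
  35 → shelf 1  [load 70/125]
  95 → shelf 2 (new)  [load 95/125]
  30 → shelf 2  [load 125/125]
  65 → shelf 3 (new)  [load 65/125]
  15 → shelf 1  [load 85/125]
  65 → shelf 4 (new)  [load 65/125]
  65 → shelf 5 (new)  [load 65/125]
  65 → shelf 6 (new)  [load 65/125]
  15 → shelf 1  [load 100/125]
  30 → shelf 3  [load 95/125]
6 shelves opened.

6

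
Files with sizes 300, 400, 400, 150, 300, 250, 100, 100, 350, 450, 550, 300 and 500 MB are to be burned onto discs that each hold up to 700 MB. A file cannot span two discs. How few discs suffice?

Total = 550 + 500 + 450 + 400 + 400 + 350 + 300 + 300 + 300 + 250 + 150 + 100 + 100 = 4150 MB.
Lower bound: ⌈4150/700⌉ = 6 discs.
A packing using 6 discs:
  disc 1: 550 + 150 = 700
  disc 2: 500 + 100 + 100 = 700
  disc 3: 450 + 250 = 700
  disc 4: 400 + 300 = 700
  disc 5: 400 + 300 = 700
  disc 6: 350 + 300 = 650
This matches the lower bound, so 6 is optimal.

6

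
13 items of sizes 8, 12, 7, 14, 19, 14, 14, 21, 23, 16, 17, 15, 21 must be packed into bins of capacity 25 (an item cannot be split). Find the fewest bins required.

Total = 23 + 21 + 21 + 19 + 17 + 16 + 15 + 14 + 14 + 14 + 12 + 8 + 7 = 201.
Lower bound: ⌈201/25⌉ = 9 bins.
Also, 10 items each exceed 25/2, and no two of those can share a bin, so at least 10 bins are needed.
A packing using 11 bins:
  bin 1: 23 = 23
  bin 2: 21 = 21
  bin 3: 21 = 21
  bin 4: 19 = 19
  bin 5: 17 + 8 = 25
  bin 6: 16 + 7 = 23
  bin 7: 15 = 15
  bin 8: 14 = 14
  bin 9: 14 = 14
  bin 10: 14 = 14
  bin 11: 12 = 12
No arrangement into 10 bins stays within capacity, so 11 is optimal.

11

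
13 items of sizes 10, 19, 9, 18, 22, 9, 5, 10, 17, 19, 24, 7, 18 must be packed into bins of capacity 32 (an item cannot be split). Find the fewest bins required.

7

Total = 24 + 22 + 19 + 19 + 18 + 18 + 17 + 10 + 10 + 9 + 9 + 7 + 5 = 187.
Lower bound: ⌈187/32⌉ = 6 bins.
Also, 7 items each exceed 16, and no two of those can share a bin, so at least 7 bins are needed.
A packing using 7 bins:
  bin 1: 24 + 7 = 31
  bin 2: 22 + 10 = 32
  bin 3: 19 + 10 = 29
  bin 4: 19 + 9 = 28
  bin 5: 18 + 9 + 5 = 32
  bin 6: 18 = 18
  bin 7: 17 = 17
This matches the lower bound, so 7 is optimal.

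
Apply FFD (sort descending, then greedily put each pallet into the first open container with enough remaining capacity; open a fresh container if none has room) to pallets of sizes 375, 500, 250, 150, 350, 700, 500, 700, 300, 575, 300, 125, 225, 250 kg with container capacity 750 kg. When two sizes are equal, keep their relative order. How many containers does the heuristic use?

Sorted descending: 700, 700, 575, 500, 500, 375, 350, 300, 300, 250, 250, 225, 150, 125.
  700 → container 1 (new)  [load 700/750]
  700 → container 2 (new)  [load 700/750]
  575 → container 3 (new)  [load 575/750]
  500 → container 4 (new)  [load 500/750]
  500 → container 5 (new)  [load 500/750]
  375 → container 6 (new)  [load 375/750]
  350 → container 6  [load 725/750]
  300 → container 7 (new)  [load 300/750]
  300 → container 7  [load 600/750]
  250 → container 4  [load 750/750]
  250 → container 5  [load 750/750]
  225 → container 8 (new)  [load 225/750]
  150 → container 3  [load 725/750]
  125 → container 7  [load 725/750]
8 containers opened.

8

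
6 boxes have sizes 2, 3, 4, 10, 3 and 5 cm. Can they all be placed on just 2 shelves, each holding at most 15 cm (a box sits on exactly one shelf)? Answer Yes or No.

Yes

A valid assignment using 2 shelves:
  shelf 1: 10 + 5 = 15
  shelf 2: 4 + 3 + 3 + 2 = 12
Every load is within 15 cm, so 2 shelves suffice.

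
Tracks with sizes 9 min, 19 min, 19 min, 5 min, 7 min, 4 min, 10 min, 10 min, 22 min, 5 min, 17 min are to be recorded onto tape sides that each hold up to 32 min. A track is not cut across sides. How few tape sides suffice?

Total = 22 + 19 + 19 + 17 + 10 + 10 + 9 + 7 + 5 + 5 + 4 = 127 min.
Lower bound: ⌈127/32⌉ = 4 tape sides.
A packing using 4 tape sides:
  side 1: 22 + 10 = 32
  side 2: 19 + 9 + 4 = 32
  side 3: 19 + 7 + 5 = 31
  side 4: 17 + 10 + 5 = 32
This matches the lower bound, so 4 is optimal.

4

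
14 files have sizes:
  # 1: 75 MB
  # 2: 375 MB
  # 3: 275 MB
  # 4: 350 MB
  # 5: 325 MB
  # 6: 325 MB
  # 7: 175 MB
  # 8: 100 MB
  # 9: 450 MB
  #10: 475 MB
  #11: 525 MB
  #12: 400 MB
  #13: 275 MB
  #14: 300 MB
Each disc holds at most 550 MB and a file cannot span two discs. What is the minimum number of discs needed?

Total = 525 + 475 + 450 + 400 + 375 + 350 + 325 + 325 + 300 + 275 + 275 + 175 + 100 + 75 = 4425 MB.
Lower bound: ⌈4425/550⌉ = 9 discs.
A packing using 10 discs:
  disc 1: 525 = 525
  disc 2: 475 + 75 = 550
  disc 3: 450 + 100 = 550
  disc 4: 400 = 400
  disc 5: 375 + 175 = 550
  disc 6: 350 = 350
  disc 7: 325 = 325
  disc 8: 325 = 325
  disc 9: 300 = 300
  disc 10: 275 + 275 = 550
No arrangement into 9 discs stays within capacity, so 10 is optimal.

10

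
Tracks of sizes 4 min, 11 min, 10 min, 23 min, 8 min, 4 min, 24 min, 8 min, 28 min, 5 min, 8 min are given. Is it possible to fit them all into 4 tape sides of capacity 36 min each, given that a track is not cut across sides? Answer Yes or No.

Yes

A valid assignment using 4 tape sides:
  side 1: 28 + 8 = 36
  side 2: 24 + 11 = 35
  side 3: 23 + 10 = 33
  side 4: 8 + 8 + 5 + 4 + 4 = 29
Every load is within 36 min, so 4 tape sides suffice.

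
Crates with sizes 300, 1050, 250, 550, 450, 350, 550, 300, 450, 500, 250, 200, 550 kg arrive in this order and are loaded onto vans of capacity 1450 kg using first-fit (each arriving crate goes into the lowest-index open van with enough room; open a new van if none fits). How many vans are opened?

  300 → van 1 (new)  [load 300/1450]
  1050 → van 1  [load 1350/1450]
  250 → van 2 (new)  [load 250/1450]
  550 → van 2  [load 800/1450]
  450 → van 2  [load 1250/1450]
  350 → van 3 (new)  [load 350/1450]
  550 → van 3  [load 900/1450]
  300 → van 3  [load 1200/1450]
  450 → van 4 (new)  [load 450/1450]
  500 → van 4  [load 950/1450]
  250 → van 3  [load 1450/1450]
  200 → van 2  [load 1450/1450]
  550 → van 5 (new)  [load 550/1450]
5 vans opened.

5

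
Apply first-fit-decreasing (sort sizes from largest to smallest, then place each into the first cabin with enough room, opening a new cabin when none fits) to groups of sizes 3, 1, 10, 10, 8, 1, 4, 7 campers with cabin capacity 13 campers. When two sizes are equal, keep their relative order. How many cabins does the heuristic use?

4

Sorted descending: 10, 10, 8, 7, 4, 3, 1, 1.
  10 → cabin 1 (new)  [load 10/13]
  10 → cabin 2 (new)  [load 10/13]
  8 → cabin 3 (new)  [load 8/13]
  7 → cabin 4 (new)  [load 7/13]
  4 → cabin 3  [load 12/13]
  3 → cabin 1  [load 13/13]
  1 → cabin 2  [load 11/13]
  1 → cabin 2  [load 12/13]
4 cabins opened.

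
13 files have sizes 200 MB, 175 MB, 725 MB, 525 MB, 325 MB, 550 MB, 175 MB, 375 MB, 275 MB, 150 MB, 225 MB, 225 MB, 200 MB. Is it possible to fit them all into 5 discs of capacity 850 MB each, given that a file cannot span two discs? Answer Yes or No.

Total = 4125 MB; ⌈4125/850⌉ = 5.
The bound of 5 does not rule out 5, but exhaustive search shows no assignment into 5 discs of capacity 850 MB exists — the minimum is 6.

No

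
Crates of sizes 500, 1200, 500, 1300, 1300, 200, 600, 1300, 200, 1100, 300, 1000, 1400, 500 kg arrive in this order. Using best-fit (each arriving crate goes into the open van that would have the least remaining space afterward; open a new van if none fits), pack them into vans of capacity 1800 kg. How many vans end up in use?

  500 → van 1 (new)  [load 500/1800]
  1200 → van 1  [load 1700/1800]
  500 → van 2 (new)  [load 500/1800]
  1300 → van 2  [load 1800/1800]
  1300 → van 3 (new)  [load 1300/1800]
  200 → van 3  [load 1500/1800]
  600 → van 4 (new)  [load 600/1800]
  1300 → van 5 (new)  [load 1300/1800]
  200 → van 3  [load 1700/1800]
  1100 → van 4  [load 1700/1800]
  300 → van 5  [load 1600/1800]
  1000 → van 6 (new)  [load 1000/1800]
  1400 → van 7 (new)  [load 1400/1800]
  500 → van 6  [load 1500/1800]
7 vans opened.

7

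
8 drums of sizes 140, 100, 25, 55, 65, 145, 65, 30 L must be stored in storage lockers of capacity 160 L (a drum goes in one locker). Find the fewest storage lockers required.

Total = 145 + 140 + 100 + 65 + 65 + 55 + 30 + 25 = 625 L.
Lower bound: ⌈625/160⌉ = 4 storage lockers.
A packing using 5 storage lockers:
  locker 1: 145 = 145
  locker 2: 140 = 140
  locker 3: 100 + 55 = 155
  locker 4: 65 + 65 + 30 = 160
  locker 5: 25 = 25
No arrangement into 4 storage lockers stays within capacity, so 5 is optimal.

5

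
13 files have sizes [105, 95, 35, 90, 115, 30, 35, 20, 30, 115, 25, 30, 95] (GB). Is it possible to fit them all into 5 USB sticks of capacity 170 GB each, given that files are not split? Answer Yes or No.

No

Total = 820 GB; ⌈820/170⌉ = 5.
6 files each exceed half the capacity and cannot share a USB stick, forcing at least 6 USB sticks.
At least 6 USB sticks are required, but only 5 are allowed.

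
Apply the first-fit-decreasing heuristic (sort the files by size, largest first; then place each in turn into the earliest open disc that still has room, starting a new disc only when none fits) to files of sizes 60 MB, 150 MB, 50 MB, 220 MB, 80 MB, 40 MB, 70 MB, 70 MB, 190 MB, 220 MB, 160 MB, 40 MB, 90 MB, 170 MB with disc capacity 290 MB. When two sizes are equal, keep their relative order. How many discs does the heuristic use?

Sorted descending: 220, 220, 190, 170, 160, 150, 90, 80, 70, 70, 60, 50, 40, 40.
  220 → disc 1 (new)  [load 220/290]
  220 → disc 2 (new)  [load 220/290]
  190 → disc 3 (new)  [load 190/290]
  170 → disc 4 (new)  [load 170/290]
  160 → disc 5 (new)  [load 160/290]
  150 → disc 6 (new)  [load 150/290]
  90 → disc 3  [load 280/290]
  80 → disc 4  [load 250/290]
  70 → disc 1  [load 290/290]
  70 → disc 2  [load 290/290]
  60 → disc 5  [load 220/290]
  50 → disc 5  [load 270/290]
  40 → disc 4  [load 290/290]
  40 → disc 6  [load 190/290]
6 discs opened.

6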